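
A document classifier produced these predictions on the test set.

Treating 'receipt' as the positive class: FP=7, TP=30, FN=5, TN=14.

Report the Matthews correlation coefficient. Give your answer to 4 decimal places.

0.5356

MCC = (TP·TN − FP·FN) / √((TP+FP)(TP+FN)(TN+FP)(TN+FN))
Numerator = 30·14 − 7·5 = 385
Denominator = √(37·35·21·19) = √516705 = 718.8220
MCC = 385 / 718.8220 = 0.5356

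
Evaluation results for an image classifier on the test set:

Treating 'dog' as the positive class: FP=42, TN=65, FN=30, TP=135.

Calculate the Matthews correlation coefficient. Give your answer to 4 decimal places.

0.4362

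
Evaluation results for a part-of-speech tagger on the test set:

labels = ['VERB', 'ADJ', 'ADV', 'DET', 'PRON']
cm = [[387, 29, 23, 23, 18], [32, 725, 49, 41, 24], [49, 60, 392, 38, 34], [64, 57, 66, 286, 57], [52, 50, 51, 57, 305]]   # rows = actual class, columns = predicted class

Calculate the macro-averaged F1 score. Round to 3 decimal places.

Per-class F1 score (2·TP/(2·TP+FP+FN)):
  VERB: TP=387, FP=32+49+64+52=197, FN=29+23+23+18=93 → 774/1064 = 0.7274
  ADJ: TP=725, FP=29+60+57+50=196, FN=32+49+41+24=146 → 1450/1792 = 0.8092
  ADV: TP=392, FP=23+49+66+51=189, FN=49+60+38+34=181 → 784/1154 = 0.6794
  DET: TP=286, FP=23+41+38+57=159, FN=64+57+66+57=244 → 572/975 = 0.5867
  PRON: TP=305, FP=18+24+34+57=133, FN=52+50+51+57=210 → 610/953 = 0.6401
Macro-F1 score = mean = (0.7274 + 0.8092 + 0.6794 + 0.5867 + 0.6401) / 5 = 0.689

0.689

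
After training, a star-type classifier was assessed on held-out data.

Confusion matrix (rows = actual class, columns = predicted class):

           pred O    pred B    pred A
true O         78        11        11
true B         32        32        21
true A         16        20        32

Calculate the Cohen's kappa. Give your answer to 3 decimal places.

0.327

Observed agreement pₒ = trace/N = 142/253 = 0.5613
Expected agreement pₑ = Σ (rowᵢ·colᵢ)/N² = (100·126 + 85·63 + 68·64)/253² = 0.3485
κ = (pₒ − pₑ)/(1 − pₑ) = (0.5613 − 0.3485)/(1 − 0.3485) = 0.327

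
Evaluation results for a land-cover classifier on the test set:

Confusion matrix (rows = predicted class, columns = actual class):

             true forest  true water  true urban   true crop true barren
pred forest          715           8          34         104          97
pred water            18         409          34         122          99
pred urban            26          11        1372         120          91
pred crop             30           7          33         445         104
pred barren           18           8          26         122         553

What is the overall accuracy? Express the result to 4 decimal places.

Accuracy = trace / total = (715+409+1372+445+553=3494) / 4606 = 3494/4606 = 0.7586

0.7586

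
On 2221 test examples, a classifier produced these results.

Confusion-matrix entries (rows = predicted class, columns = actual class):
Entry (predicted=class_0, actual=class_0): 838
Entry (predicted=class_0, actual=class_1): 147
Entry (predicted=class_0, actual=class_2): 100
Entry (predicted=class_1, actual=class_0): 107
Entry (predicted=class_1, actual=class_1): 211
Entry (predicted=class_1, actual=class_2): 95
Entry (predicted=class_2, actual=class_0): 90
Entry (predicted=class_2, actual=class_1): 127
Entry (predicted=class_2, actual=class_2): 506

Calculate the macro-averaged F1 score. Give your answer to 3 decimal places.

0.657

Per-class F1 score (2·TP/(2·TP+FP+FN)):
  class_0: TP=838, FP=147+100=247, FN=107+90=197 → 1676/2120 = 0.7906
  class_1: TP=211, FP=107+95=202, FN=147+127=274 → 422/898 = 0.4699
  class_2: TP=506, FP=90+127=217, FN=100+95=195 → 1012/1424 = 0.7107
Macro-F1 score = mean = (0.7906 + 0.4699 + 0.7107) / 3 = 0.657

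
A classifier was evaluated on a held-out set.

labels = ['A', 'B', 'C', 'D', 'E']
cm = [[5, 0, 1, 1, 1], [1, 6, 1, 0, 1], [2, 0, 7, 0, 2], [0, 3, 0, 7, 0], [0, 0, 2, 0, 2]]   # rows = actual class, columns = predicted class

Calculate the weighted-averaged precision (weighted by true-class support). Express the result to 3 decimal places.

0.669

Per-class precision (TP/(TP+FP)):
  A: TP=5, FP=1+2+0+0=3 → 5/8 = 0.6250
  B: TP=6, FP=0+0+3+0=3 → 6/9 = 0.6667
  C: TP=7, FP=1+1+0+2=4 → 7/11 = 0.6364
  D: TP=7, FP=1+0+0+0=1 → 7/8 = 0.8750
  E: TP=2, FP=1+1+2+0=4 → 2/6 = 0.3333
Weighted-precision = Σ (supportᵢ/N)·precisionᵢ with N=42: (8/42)·0.6250 + (9/42)·0.6667 + (11/42)·0.6364 + (10/42)·0.8750 + (4/42)·0.3333 = 0.669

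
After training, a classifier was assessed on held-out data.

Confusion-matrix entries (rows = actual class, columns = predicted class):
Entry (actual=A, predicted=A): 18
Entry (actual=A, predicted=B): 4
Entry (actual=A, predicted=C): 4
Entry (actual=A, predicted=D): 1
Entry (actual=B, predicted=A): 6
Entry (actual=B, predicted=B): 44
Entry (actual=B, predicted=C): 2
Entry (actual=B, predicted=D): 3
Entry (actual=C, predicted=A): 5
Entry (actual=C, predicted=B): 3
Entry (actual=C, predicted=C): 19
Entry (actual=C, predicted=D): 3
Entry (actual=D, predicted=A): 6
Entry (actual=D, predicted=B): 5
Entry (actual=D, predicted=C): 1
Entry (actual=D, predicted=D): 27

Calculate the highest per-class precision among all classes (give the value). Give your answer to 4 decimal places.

0.7941

Per-class precision (TP/(TP+FP)):
  A: TP=18, FP=6+5+6=17 → 18/35 = 0.51429
  B: TP=44, FP=4+3+5=12 → 44/56 = 0.78571
  C: TP=19, FP=4+2+1=7 → 19/26 = 0.73077
  D: TP=27, FP=1+3+3=7 → 27/34 = 0.79412
Highest is class 'D' with precision = 0.7941.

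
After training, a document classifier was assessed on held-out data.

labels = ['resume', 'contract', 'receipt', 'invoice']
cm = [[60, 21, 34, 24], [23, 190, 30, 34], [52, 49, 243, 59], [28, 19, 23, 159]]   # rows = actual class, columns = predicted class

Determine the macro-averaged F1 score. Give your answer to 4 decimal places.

Per-class F1 score (2·TP/(2·TP+FP+FN)):
  resume: TP=60, FP=23+52+28=103, FN=21+34+24=79 → 120/302 = 0.39735
  contract: TP=190, FP=21+49+19=89, FN=23+30+34=87 → 380/556 = 0.68345
  receipt: TP=243, FP=34+30+23=87, FN=52+49+59=160 → 486/733 = 0.66303
  invoice: TP=159, FP=24+34+59=117, FN=28+19+23=70 → 318/505 = 0.62970
Macro-F1 score = mean = (0.39735 + 0.68345 + 0.66303 + 0.62970) / 4 = 0.5934

0.5934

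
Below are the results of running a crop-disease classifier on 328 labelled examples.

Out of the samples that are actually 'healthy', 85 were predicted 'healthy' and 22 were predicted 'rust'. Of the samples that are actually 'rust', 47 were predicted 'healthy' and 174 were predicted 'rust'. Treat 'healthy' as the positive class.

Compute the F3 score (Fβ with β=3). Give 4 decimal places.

Fβ = (1+β²)·TP / ((1+β²)·TP + β²·FN + FP), with β²=9
= 10·85 / (10·85 + 9·22 + 47) = 0.7763

0.7763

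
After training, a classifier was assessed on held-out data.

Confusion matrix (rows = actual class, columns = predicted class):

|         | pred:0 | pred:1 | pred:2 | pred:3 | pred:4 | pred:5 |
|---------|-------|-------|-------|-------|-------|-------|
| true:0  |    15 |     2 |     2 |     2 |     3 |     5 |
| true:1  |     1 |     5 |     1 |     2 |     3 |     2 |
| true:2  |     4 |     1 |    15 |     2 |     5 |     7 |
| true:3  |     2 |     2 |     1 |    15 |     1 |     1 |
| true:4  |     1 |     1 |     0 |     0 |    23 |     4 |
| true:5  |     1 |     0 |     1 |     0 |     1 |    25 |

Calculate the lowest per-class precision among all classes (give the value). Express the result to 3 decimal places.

0.455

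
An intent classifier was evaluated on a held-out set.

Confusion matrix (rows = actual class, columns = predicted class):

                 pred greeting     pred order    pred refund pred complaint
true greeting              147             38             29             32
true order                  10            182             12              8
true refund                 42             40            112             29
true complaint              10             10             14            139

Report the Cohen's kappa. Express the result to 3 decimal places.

Observed agreement pₒ = trace/N = 580/854 = 0.6792
Expected agreement pₑ = Σ (rowᵢ·colᵢ)/N² = (246·209 + 212·270 + 223·167 + 173·208)/854² = 0.2494
κ = (pₒ − pₑ)/(1 − pₑ) = (0.6792 − 0.2494)/(1 − 0.2494) = 0.573

0.573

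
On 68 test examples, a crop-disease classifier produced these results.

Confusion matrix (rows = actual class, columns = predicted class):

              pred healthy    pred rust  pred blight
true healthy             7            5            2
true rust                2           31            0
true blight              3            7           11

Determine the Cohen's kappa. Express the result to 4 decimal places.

Observed agreement pₒ = trace/N = 49/68 = 0.72059
Expected agreement pₑ = Σ (rowᵢ·colᵢ)/N² = (14·12 + 33·43 + 21·13)/68² = 0.40225
κ = (pₒ − pₑ)/(1 − pₑ) = (0.72059 − 0.40225)/(1 − 0.40225) = 0.5326

0.5326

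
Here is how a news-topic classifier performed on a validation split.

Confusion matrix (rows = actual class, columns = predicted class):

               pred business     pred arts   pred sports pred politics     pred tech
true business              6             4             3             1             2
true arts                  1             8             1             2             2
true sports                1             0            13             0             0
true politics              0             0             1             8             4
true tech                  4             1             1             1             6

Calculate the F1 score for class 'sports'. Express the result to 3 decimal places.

Treat 'sports' as positive and all other classes as negative.
F1 score = 2·TP/(2·TP+FP+FN).
sports: TP=13, FP=3+1+1+1=6, FN=1+0+0+0=1 → 26/33 = 0.7879

0.788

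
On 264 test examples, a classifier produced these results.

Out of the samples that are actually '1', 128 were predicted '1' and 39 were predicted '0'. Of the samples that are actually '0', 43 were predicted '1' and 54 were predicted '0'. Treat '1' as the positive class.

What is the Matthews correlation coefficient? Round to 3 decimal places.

MCC = (TP·TN − FP·FN) / √((TP+FP)(TP+FN)(TN+FP)(TN+FN))
Numerator = 128·54 − 43·39 = 5235
Denominator = √(171·167·97·93) = √257612697 = 16050.3177
MCC = 5235 / 16050.3177 = 0.326

0.326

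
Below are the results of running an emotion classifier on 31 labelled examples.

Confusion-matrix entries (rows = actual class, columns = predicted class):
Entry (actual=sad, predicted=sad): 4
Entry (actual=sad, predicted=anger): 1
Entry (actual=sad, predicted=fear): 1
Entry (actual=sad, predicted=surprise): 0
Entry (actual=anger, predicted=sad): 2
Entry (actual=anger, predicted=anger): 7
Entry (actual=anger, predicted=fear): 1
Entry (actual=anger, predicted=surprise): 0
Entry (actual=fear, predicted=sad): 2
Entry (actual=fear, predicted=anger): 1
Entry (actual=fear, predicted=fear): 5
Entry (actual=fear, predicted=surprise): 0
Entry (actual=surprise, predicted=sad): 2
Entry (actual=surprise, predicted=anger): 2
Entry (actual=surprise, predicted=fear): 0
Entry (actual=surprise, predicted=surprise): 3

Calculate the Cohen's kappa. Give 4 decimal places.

0.4790

Observed agreement pₒ = trace/N = 19/31 = 0.61290
Expected agreement pₑ = Σ (rowᵢ·colᵢ)/N² = (6·10 + 10·11 + 8·7 + 7·3)/31² = 0.25702
κ = (pₒ − pₑ)/(1 − pₑ) = (0.61290 − 0.25702)/(1 − 0.25702) = 0.4790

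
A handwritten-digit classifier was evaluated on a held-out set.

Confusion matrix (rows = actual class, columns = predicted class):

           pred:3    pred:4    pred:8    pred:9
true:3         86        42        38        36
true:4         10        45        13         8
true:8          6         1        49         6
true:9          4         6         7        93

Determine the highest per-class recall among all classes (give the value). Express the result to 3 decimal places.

Per-class recall (TP/(TP+FN)):
  3: TP=86, FN=42+38+36=116 → 86/202 = 0.4257
  4: TP=45, FN=10+13+8=31 → 45/76 = 0.5921
  8: TP=49, FN=6+1+6=13 → 49/62 = 0.7903
  9: TP=93, FN=4+6+7=17 → 93/110 = 0.8455
Highest is class '9' with recall = 0.845.

0.845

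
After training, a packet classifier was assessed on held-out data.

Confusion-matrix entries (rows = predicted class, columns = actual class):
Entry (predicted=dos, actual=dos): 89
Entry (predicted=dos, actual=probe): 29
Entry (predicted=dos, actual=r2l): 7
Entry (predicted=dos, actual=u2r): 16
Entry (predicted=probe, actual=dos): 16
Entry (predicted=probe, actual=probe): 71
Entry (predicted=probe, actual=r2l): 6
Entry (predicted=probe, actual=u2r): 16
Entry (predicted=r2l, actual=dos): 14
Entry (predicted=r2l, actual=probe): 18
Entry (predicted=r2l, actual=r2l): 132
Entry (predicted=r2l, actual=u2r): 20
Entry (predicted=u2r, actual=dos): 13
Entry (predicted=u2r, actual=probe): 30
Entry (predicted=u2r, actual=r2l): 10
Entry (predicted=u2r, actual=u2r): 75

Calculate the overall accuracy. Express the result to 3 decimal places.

Accuracy = trace / total = (89+71+132+75=367) / 562 = 367/562 = 0.653

0.653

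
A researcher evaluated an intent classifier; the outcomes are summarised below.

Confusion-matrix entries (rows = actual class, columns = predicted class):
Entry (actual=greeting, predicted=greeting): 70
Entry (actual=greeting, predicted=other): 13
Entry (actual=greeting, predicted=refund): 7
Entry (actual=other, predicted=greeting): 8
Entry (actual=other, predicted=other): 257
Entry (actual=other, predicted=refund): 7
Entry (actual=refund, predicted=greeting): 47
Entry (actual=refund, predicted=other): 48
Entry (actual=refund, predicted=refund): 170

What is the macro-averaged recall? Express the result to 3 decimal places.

0.788

Per-class recall (TP/(TP+FN)):
  greeting: TP=70, FN=13+7=20 → 70/90 = 0.7778
  other: TP=257, FN=8+7=15 → 257/272 = 0.9449
  refund: TP=170, FN=47+48=95 → 170/265 = 0.6415
Macro-recall = mean = (0.7778 + 0.9449 + 0.6415) / 3 = 0.788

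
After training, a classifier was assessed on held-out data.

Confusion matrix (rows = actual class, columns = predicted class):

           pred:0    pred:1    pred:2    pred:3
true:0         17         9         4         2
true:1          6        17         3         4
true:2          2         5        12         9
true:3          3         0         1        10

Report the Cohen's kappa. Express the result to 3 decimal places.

Observed agreement pₒ = trace/N = 56/104 = 0.5385
Expected agreement pₑ = Σ (rowᵢ·colᵢ)/N² = (32·28 + 30·31 + 28·20 + 14·25)/104² = 0.2530
κ = (pₒ − pₑ)/(1 − pₑ) = (0.5385 − 0.2530)/(1 − 0.2530) = 0.382

0.382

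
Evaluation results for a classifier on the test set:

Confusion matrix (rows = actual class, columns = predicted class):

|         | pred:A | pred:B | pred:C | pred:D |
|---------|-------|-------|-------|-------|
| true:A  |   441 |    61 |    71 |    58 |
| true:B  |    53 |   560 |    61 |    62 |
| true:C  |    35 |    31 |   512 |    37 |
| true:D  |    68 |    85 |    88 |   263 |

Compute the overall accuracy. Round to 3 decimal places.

0.714

Accuracy = trace / total = (441+560+512+263=1776) / 2486 = 1776/2486 = 0.714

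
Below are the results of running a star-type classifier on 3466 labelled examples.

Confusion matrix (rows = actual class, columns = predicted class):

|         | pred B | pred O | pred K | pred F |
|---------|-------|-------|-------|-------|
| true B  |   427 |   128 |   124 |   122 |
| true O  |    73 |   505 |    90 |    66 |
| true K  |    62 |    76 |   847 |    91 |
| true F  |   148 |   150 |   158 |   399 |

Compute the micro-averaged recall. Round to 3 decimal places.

0.628

Micro-averaging pools counts across classes: ΣTP=2178, ΣFP=1288, ΣFN=1288.
Micro-recall = TP/(TP+FN) on pooled counts = 0.628 (equals overall accuracy in single-label multiclass).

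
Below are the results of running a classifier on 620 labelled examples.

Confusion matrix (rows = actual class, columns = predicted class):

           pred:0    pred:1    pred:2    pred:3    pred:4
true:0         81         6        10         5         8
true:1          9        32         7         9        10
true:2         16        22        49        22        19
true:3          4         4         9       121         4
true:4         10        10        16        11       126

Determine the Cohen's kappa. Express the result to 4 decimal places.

Observed agreement pₒ = trace/N = 409/620 = 0.65968
Expected agreement pₑ = Σ (rowᵢ·colᵢ)/N² = (110·120 + 67·74 + 128·91 + 142·168 + 173·167)/620² = 0.21476
κ = (pₒ − pₑ)/(1 − pₑ) = (0.65968 − 0.21476)/(1 − 0.21476) = 0.5666

0.5666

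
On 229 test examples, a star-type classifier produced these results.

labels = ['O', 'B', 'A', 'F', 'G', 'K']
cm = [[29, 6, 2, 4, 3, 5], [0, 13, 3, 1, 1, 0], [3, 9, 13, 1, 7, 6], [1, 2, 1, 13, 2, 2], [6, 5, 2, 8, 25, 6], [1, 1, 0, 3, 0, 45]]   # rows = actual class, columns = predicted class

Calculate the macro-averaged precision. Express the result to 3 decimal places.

0.583

Per-class precision (TP/(TP+FP)):
  O: TP=29, FP=0+3+1+6+1=11 → 29/40 = 0.7250
  B: TP=13, FP=6+9+2+5+1=23 → 13/36 = 0.3611
  A: TP=13, FP=2+3+1+2+0=8 → 13/21 = 0.6190
  F: TP=13, FP=4+1+1+8+3=17 → 13/30 = 0.4333
  G: TP=25, FP=3+1+7+2+0=13 → 25/38 = 0.6579
  K: TP=45, FP=5+0+6+2+6=19 → 45/64 = 0.7031
Macro-precision = mean = (0.7250 + 0.3611 + 0.6190 + 0.4333 + 0.6579 + 0.7031) / 6 = 0.583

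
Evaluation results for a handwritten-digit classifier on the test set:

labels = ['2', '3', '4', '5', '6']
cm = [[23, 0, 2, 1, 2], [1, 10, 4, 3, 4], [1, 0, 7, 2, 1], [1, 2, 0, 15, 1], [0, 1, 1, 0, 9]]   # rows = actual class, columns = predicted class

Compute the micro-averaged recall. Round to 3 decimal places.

0.703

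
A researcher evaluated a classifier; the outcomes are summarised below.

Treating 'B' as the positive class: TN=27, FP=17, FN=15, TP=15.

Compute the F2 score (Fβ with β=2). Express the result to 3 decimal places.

0.493

Fβ = (1+β²)·TP / ((1+β²)·TP + β²·FN + FP), with β²=4
= 5·15 / (5·15 + 4·15 + 17) = 0.493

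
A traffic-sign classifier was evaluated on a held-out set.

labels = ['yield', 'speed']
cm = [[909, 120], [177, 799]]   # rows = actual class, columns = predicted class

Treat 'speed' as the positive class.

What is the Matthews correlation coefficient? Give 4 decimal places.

0.7042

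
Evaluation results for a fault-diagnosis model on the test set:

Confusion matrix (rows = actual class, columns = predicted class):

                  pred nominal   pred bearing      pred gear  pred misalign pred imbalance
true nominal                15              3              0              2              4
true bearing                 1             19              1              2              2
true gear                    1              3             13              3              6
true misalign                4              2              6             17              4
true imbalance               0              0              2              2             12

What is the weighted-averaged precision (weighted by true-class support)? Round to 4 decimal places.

Per-class precision (TP/(TP+FP)):
  nominal: TP=15, FP=1+1+4+0=6 → 15/21 = 0.71429
  bearing: TP=19, FP=3+3+2+0=8 → 19/27 = 0.70370
  gear: TP=13, FP=0+1+6+2=9 → 13/22 = 0.59091
  misalign: TP=17, FP=2+2+3+2=9 → 17/26 = 0.65385
  imbalance: TP=12, FP=4+2+6+4=16 → 12/28 = 0.42857
Weighted-precision = Σ (supportᵢ/N)·precisionᵢ with N=124: (24/124)·0.71429 + (25/124)·0.70370 + (26/124)·0.59091 + (33/124)·0.65385 + (16/124)·0.42857 = 0.6333

0.6333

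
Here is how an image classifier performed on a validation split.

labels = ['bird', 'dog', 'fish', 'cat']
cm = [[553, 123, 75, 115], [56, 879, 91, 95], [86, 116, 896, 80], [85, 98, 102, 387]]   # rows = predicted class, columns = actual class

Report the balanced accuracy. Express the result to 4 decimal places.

Balanced accuracy = mean of per-class recall.
  bird: recall = 553/780 = 0.70897
  dog: recall = 879/1216 = 0.72286
  fish: recall = 896/1164 = 0.76976
  cat: recall = 387/677 = 0.57164
Mean = (0.70897 + 0.72286 + 0.76976 + 0.57164) / 4 = 0.6933

0.6933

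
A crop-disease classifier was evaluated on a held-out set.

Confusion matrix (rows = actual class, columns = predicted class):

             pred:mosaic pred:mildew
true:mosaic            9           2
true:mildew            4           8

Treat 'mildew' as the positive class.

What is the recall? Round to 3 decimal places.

0.667

Recall = TP/(TP+FN) = 8/(8+4) = 8/12 = 0.667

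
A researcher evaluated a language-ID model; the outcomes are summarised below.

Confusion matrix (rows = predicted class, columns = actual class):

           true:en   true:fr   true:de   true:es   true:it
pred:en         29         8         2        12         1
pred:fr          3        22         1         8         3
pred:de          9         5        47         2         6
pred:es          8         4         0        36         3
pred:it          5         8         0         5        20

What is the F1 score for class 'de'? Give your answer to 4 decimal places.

One-vs-rest for 'de': TP = diagonal; FP = other classes predicted 'de'; FN = 'de' predicted as other.
F1 score = 2·TP/(2·TP+FP+FN).
de: TP=47, FP=9+5+2+6=22, FN=2+1+0+0=3 → 94/119 = 0.78992

0.7899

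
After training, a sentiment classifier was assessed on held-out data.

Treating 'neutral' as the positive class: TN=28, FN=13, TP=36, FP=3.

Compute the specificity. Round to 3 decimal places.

0.903

Specificity = TN/(TN+FP) = 28/(28+3) = 0.903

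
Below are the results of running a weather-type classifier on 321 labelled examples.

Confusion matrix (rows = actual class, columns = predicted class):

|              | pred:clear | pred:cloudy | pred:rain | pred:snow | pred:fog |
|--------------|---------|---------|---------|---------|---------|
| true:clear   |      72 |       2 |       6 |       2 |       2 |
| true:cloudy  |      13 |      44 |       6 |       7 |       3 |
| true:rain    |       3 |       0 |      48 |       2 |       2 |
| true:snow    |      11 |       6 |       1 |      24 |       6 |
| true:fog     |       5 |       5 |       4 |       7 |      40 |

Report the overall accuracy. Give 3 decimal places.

0.710

Accuracy = trace / total = (72+44+48+24+40=228) / 321 = 228/321 = 0.710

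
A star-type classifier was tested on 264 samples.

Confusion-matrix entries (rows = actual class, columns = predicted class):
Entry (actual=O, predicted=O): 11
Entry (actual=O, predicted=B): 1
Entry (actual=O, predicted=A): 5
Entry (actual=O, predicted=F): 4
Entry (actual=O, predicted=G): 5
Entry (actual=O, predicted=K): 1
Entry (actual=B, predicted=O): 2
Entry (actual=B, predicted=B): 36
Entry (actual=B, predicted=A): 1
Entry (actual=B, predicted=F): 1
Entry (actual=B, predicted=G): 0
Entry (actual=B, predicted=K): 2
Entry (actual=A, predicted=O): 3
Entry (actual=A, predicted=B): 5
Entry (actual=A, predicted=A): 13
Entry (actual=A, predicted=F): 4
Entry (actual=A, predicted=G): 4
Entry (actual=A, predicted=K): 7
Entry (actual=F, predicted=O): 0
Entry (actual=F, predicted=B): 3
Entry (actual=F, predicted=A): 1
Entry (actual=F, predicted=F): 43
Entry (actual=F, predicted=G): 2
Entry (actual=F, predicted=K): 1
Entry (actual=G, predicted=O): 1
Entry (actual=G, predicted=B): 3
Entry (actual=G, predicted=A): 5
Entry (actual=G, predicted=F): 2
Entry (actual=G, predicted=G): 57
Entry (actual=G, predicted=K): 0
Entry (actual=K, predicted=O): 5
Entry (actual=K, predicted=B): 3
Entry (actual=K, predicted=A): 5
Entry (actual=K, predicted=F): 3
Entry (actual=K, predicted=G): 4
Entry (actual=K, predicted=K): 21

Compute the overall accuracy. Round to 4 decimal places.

0.6856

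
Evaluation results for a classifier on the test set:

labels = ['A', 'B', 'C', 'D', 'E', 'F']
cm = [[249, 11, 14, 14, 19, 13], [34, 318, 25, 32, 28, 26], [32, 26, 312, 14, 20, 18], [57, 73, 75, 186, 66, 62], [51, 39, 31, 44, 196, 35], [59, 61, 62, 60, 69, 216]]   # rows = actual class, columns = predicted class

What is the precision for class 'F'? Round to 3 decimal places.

One-vs-rest for 'F': TP = diagonal; FP = other classes predicted 'F'; FN = 'F' predicted as other.
precision = TP/(TP+FP).
F: TP=216, FP=13+26+18+62+35=154 → 216/370 = 0.5838

0.584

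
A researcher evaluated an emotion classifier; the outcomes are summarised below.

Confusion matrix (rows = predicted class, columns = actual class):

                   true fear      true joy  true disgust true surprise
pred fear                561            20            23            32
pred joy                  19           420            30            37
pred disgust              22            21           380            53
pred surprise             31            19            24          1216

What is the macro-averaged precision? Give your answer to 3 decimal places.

0.863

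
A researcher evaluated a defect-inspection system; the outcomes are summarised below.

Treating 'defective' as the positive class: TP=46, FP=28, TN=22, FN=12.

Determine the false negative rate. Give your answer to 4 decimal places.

0.2069

FNR = FN/(FN+TP) = 12/(12+46) = 0.2069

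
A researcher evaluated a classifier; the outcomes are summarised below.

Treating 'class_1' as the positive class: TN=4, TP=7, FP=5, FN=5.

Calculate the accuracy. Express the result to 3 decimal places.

Accuracy = (TP+TN)/N = (7+4)/21 = 0.524

0.524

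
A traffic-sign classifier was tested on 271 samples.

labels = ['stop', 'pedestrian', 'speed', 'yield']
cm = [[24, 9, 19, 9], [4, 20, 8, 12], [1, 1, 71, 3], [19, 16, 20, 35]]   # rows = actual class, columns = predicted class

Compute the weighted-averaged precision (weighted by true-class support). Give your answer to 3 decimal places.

0.549

Per-class precision (TP/(TP+FP)):
  stop: TP=24, FP=4+1+19=24 → 24/48 = 0.5000
  pedestrian: TP=20, FP=9+1+16=26 → 20/46 = 0.4348
  speed: TP=71, FP=19+8+20=47 → 71/118 = 0.6017
  yield: TP=35, FP=9+12+3=24 → 35/59 = 0.5932
Weighted-precision = Σ (supportᵢ/N)·precisionᵢ with N=271: (61/271)·0.5000 + (44/271)·0.4348 + (76/271)·0.6017 + (90/271)·0.5932 = 0.549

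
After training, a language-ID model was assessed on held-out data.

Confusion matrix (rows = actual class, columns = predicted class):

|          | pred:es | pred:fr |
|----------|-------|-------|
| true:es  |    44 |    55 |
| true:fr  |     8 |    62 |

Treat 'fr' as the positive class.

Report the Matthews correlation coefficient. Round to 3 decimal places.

0.352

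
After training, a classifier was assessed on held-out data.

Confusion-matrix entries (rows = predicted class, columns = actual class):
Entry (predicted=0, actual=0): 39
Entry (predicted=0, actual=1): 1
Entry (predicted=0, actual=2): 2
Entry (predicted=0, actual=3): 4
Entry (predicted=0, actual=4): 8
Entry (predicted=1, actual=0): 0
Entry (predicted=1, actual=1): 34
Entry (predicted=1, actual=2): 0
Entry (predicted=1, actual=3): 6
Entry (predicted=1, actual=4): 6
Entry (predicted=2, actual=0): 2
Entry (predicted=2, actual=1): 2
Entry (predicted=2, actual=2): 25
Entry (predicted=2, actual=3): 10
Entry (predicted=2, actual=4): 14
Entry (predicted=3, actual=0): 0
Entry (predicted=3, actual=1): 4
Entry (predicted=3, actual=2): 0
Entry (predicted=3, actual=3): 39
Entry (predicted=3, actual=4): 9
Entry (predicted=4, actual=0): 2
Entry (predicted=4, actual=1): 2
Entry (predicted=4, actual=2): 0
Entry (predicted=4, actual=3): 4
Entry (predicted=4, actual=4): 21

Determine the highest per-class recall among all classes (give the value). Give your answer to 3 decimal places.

0.926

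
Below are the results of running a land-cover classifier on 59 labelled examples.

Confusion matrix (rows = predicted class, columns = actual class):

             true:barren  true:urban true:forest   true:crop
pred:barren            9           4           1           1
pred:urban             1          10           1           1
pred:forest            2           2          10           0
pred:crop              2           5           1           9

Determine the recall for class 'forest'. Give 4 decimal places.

0.7692

One-vs-rest for 'forest': TP = diagonal; FP = other classes predicted 'forest'; FN = 'forest' predicted as other.
recall = TP/(TP+FN).
forest: TP=10, FN=1+1+1=3 → 10/13 = 0.76923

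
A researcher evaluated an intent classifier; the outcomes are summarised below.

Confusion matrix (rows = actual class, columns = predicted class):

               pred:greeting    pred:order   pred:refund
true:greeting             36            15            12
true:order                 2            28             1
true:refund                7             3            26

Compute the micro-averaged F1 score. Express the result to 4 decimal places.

0.6923

Micro-averaging pools counts across classes: ΣTP=90, ΣFP=40, ΣFN=40.
Micro-F1 score = 2·TP/(2·TP+FP+FN) on pooled counts = 0.6923 (equals overall accuracy in single-label multiclass).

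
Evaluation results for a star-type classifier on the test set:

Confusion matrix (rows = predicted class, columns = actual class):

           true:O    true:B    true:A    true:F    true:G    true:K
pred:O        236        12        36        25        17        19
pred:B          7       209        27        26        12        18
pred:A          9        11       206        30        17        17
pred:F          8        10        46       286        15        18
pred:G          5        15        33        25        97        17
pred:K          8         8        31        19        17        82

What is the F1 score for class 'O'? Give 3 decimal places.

0.764

F1 score = 2·TP/(2·TP+FP+FN).
O: TP=236, FP=12+36+25+17+19=109, FN=7+9+8+5+8=37 → 472/618 = 0.7638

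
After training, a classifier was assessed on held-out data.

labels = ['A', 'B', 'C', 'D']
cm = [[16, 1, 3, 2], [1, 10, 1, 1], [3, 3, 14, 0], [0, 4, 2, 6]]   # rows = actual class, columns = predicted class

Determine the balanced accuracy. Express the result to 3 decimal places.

Balanced accuracy = mean of per-class recall.
  A: recall = 16/22 = 0.7273
  B: recall = 10/13 = 0.7692
  C: recall = 14/20 = 0.7000
  D: recall = 6/12 = 0.5000
Mean = (0.7273 + 0.7692 + 0.7000 + 0.5000) / 4 = 0.674

0.674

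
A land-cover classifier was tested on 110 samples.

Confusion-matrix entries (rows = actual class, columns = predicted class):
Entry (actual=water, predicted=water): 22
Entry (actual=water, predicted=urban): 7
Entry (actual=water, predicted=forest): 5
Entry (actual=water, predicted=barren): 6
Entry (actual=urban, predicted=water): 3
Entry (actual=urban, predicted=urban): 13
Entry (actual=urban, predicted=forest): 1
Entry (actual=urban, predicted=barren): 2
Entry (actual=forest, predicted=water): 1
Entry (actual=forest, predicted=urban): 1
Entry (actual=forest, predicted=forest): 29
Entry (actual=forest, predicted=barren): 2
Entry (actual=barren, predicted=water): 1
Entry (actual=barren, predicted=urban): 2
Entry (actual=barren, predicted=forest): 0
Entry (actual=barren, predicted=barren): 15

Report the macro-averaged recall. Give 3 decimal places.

Per-class recall (TP/(TP+FN)):
  water: TP=22, FN=7+5+6=18 → 22/40 = 0.5500
  urban: TP=13, FN=3+1+2=6 → 13/19 = 0.6842
  forest: TP=29, FN=1+1+2=4 → 29/33 = 0.8788
  barren: TP=15, FN=1+2+0=3 → 15/18 = 0.8333
Macro-recall = mean = (0.5500 + 0.6842 + 0.8788 + 0.8333) / 4 = 0.737

0.737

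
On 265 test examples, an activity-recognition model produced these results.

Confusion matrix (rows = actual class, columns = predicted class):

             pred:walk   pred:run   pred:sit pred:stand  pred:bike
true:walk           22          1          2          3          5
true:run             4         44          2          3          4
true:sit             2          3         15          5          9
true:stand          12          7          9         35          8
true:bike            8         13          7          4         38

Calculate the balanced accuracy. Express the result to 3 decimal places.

Balanced accuracy = mean of per-class recall.
  walk: recall = 22/33 = 0.6667
  run: recall = 44/57 = 0.7719
  sit: recall = 15/34 = 0.4412
  stand: recall = 35/71 = 0.4930
  bike: recall = 38/70 = 0.5429
Mean = (0.6667 + 0.7719 + 0.4412 + 0.4930 + 0.5429) / 5 = 0.583

0.583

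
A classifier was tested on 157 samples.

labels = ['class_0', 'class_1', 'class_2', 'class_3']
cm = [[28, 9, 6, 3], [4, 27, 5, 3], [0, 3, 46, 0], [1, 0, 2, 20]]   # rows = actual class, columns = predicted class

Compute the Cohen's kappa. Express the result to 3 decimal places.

0.688

Observed agreement pₒ = trace/N = 121/157 = 0.7707
Expected agreement pₑ = Σ (rowᵢ·colᵢ)/N² = (46·33 + 39·39 + 49·59 + 23·26)/157² = 0.2648
κ = (pₒ − pₑ)/(1 − pₑ) = (0.7707 − 0.2648)/(1 − 0.2648) = 0.688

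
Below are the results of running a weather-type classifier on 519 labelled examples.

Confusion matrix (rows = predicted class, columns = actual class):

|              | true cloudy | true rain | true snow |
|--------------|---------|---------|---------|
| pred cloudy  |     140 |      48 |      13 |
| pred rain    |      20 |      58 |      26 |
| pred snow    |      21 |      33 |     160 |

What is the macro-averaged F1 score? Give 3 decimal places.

0.662

Per-class F1 score (2·TP/(2·TP+FP+FN)):
  cloudy: TP=140, FP=48+13=61, FN=20+21=41 → 280/382 = 0.7330
  rain: TP=58, FP=20+26=46, FN=48+33=81 → 116/243 = 0.4774
  snow: TP=160, FP=21+33=54, FN=13+26=39 → 320/413 = 0.7748
Macro-F1 score = mean = (0.7330 + 0.4774 + 0.7748) / 3 = 0.662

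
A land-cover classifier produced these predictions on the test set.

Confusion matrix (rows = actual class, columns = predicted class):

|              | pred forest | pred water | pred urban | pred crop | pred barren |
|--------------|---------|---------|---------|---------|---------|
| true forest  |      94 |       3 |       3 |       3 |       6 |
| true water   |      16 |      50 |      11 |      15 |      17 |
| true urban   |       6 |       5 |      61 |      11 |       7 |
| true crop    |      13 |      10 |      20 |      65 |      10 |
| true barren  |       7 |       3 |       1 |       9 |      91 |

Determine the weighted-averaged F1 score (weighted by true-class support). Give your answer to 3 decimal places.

0.663

Per-class F1 score (2·TP/(2·TP+FP+FN)):
  forest: TP=94, FP=16+6+13+7=42, FN=3+3+3+6=15 → 188/245 = 0.7673
  water: TP=50, FP=3+5+10+3=21, FN=16+11+15+17=59 → 100/180 = 0.5556
  urban: TP=61, FP=3+11+20+1=35, FN=6+5+11+7=29 → 122/186 = 0.6559
  crop: TP=65, FP=3+15+11+9=38, FN=13+10+20+10=53 → 130/221 = 0.5882
  barren: TP=91, FP=6+17+7+10=40, FN=7+3+1+9=20 → 182/242 = 0.7521
Weighted-F1 score = Σ (supportᵢ/N)·F1 scoreᵢ with N=537: (109/537)·0.7673 + (109/537)·0.5556 + (90/537)·0.6559 + (118/537)·0.5882 + (111/537)·0.7521 = 0.663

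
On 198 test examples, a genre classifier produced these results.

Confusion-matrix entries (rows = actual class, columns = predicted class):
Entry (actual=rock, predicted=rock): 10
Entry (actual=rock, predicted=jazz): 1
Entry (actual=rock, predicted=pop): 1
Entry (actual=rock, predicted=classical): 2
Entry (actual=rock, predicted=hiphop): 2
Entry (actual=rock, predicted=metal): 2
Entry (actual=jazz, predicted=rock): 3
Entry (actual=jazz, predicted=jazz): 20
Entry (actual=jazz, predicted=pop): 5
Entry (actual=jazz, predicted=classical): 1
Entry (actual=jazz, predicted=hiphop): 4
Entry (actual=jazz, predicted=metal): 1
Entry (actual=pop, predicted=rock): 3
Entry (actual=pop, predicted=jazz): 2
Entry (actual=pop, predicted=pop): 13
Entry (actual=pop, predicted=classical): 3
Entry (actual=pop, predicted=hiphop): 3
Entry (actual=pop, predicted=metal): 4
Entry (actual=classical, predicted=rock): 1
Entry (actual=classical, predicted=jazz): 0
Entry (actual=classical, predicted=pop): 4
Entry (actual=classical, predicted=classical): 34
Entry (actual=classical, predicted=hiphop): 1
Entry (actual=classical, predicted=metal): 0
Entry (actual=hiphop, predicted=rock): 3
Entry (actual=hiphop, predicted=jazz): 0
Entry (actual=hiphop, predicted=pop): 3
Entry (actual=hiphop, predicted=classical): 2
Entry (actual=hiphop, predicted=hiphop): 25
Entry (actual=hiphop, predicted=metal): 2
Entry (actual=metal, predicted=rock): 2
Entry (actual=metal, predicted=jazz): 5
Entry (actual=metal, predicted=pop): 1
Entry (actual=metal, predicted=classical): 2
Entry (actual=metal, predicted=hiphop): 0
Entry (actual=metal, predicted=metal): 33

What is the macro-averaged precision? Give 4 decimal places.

0.6538

Per-class precision (TP/(TP+FP)):
  rock: TP=10, FP=3+3+1+3+2=12 → 10/22 = 0.45455
  jazz: TP=20, FP=1+2+0+0+5=8 → 20/28 = 0.71429
  pop: TP=13, FP=1+5+4+3+1=14 → 13/27 = 0.48148
  classical: TP=34, FP=2+1+3+2+2=10 → 34/44 = 0.77273
  hiphop: TP=25, FP=2+4+3+1+0=10 → 25/35 = 0.71429
  metal: TP=33, FP=2+1+4+0+2=9 → 33/42 = 0.78571
Macro-precision = mean = (0.45455 + 0.71429 + 0.48148 + 0.77273 + 0.71429 + 0.78571) / 6 = 0.6538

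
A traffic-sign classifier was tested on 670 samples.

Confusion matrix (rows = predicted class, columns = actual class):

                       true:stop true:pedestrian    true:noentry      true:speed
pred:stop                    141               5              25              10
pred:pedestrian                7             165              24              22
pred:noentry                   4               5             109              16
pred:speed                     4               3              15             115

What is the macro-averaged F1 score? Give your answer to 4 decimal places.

0.7867

Per-class F1 score (2·TP/(2·TP+FP+FN)):
  stop: TP=141, FP=5+25+10=40, FN=7+4+4=15 → 282/337 = 0.83680
  pedestrian: TP=165, FP=7+24+22=53, FN=5+5+3=13 → 330/396 = 0.83333
  noentry: TP=109, FP=4+5+16=25, FN=25+24+15=64 → 218/307 = 0.71010
  speed: TP=115, FP=4+3+15=22, FN=10+22+16=48 → 230/300 = 0.76667
Macro-F1 score = mean = (0.83680 + 0.83333 + 0.71010 + 0.76667) / 4 = 0.7867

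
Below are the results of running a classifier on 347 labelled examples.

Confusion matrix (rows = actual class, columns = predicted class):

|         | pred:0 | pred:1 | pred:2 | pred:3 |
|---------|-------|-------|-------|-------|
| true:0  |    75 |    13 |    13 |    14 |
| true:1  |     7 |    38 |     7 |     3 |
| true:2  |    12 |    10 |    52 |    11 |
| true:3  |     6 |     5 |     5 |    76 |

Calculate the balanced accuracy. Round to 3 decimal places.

0.695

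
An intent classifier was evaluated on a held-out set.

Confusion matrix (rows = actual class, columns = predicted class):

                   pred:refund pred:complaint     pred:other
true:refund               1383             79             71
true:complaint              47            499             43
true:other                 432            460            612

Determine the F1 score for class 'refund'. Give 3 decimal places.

0.815

Treat 'refund' as positive and all other classes as negative.
F1 score = 2·TP/(2·TP+FP+FN).
refund: TP=1383, FP=47+432=479, FN=79+71=150 → 2766/3395 = 0.8147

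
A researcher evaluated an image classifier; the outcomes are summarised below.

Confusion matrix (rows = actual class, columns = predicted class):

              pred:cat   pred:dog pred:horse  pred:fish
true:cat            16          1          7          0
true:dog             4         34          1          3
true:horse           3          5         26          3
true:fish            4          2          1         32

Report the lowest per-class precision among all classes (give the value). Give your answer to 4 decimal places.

0.5926

Per-class precision (TP/(TP+FP)):
  cat: TP=16, FP=4+3+4=11 → 16/27 = 0.59259
  dog: TP=34, FP=1+5+2=8 → 34/42 = 0.80952
  horse: TP=26, FP=7+1+1=9 → 26/35 = 0.74286
  fish: TP=32, FP=0+3+3=6 → 32/38 = 0.84211
Lowest is class 'cat' with precision = 0.5926.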